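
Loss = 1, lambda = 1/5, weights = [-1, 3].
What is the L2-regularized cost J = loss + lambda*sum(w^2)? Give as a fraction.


L2 sq norm = sum(w^2) = 10. J = 1 + 1/5 * 10 = 3.

3


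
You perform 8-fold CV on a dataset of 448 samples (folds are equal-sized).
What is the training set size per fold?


Each validation fold has 448/8 = 56 samples. Training set = 448 - 56 = 392.

392


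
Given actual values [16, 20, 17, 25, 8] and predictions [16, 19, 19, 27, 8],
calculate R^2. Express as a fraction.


Mean(y) = 86/5. SS_res = 9. SS_tot = 774/5. R^2 = 1 - 9/(774/5) = 81/86.

81/86


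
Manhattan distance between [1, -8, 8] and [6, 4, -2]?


d = sum of absolute differences: |1-6|=5 + |-8-4|=12 + |8--2|=10 = 27.

27


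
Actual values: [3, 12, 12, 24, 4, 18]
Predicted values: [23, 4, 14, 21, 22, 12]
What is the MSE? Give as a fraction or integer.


MSE = (1/6) * ((3-23)^2=400 + (12-4)^2=64 + (12-14)^2=4 + (24-21)^2=9 + (4-22)^2=324 + (18-12)^2=36). Sum = 837. MSE = 279/2.

279/2


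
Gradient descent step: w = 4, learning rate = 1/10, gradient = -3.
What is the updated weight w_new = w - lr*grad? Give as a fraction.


w_new = 4 - 1/10 * -3 = 4 - -3/10 = 43/10.

43/10


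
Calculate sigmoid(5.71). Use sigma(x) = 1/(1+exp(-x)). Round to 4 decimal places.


sigma(5.71) = 1/(1+e^(-5.71)) = 1/(1+0.003313) = 1/1.003313 = 0.9967.

0.9967


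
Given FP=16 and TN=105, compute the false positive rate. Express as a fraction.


FPR = FP / (FP + TN) = 16 / 121 = 16/121.

16/121


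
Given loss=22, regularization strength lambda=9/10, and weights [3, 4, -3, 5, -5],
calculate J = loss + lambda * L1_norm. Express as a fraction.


L1 norm = sum(|w|) = 20. J = 22 + 9/10 * 20 = 40.

40


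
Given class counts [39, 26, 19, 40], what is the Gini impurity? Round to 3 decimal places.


Total = 124. Proportions: 39/124, 26/124, 19/124, 40/124. sum(p_i^2) = 0.2704. Gini = 1 - 0.2704 = 0.7296, which rounds to 0.730.

0.730


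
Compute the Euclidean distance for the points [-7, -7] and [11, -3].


d = sqrt(sum of squared differences). (-7-11)^2=324, (-7--3)^2=16. Sum = 340.

sqrt(340)


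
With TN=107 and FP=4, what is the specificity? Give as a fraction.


Specificity = TN / (TN + FP) = 107 / 111 = 107/111.

107/111


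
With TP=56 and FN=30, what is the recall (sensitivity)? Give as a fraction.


Recall = TP / (TP + FN) = 56 / 86 = 28/43.

28/43


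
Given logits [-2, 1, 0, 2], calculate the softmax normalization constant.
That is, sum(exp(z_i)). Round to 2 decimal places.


Denom = e^-2=0.1353 + e^1=2.7183 + e^0=1.0000 + e^2=7.3891. Sum = 11.2427, which rounds to 11.24.

11.24


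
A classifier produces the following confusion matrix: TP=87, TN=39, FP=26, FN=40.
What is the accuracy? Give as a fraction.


Accuracy = (TP + TN) / (TP + TN + FP + FN) = (87 + 39) / 192 = 21/32.

21/32


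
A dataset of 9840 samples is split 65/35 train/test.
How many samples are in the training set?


Test set = 9840 * 35% = 3444. Training set = 9840 - 3444 = 6396.

6396


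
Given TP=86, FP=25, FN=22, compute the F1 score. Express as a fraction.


Precision = 86/111 = 86/111. Recall = 86/108 = 43/54. F1 = 2*P*R/(P+R) = 172/219.

172/219


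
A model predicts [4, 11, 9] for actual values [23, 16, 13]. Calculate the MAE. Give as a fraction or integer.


MAE = (1/3) * (|23-4|=19 + |16-11|=5 + |13-9|=4). Sum = 28. MAE = 28/3.

28/3


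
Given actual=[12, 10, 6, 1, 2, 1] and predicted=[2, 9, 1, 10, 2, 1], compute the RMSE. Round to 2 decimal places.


MSE = 34.5000. RMSE = sqrt(34.5000) = 5.87.

5.87


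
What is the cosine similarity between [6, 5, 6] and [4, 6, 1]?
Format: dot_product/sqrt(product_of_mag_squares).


dot = 60. |a|^2 = 97, |b|^2 = 53. cos = 60/sqrt(5141).

60/sqrt(5141)


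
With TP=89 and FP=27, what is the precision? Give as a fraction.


Precision = TP / (TP + FP) = 89 / 116 = 89/116.

89/116


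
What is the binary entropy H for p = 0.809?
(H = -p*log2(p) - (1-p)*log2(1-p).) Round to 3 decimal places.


H = -0.809*log2(0.809) - 0.191*log2(0.191) = 0.704.

0.704


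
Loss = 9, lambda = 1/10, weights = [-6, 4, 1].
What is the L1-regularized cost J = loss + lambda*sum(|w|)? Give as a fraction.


L1 norm = sum(|w|) = 11. J = 9 + 1/10 * 11 = 101/10.

101/10


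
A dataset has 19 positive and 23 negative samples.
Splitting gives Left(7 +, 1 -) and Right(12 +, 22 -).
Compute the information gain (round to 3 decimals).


H(parent) = 0.9934. H(left) = 0.5436, H(right) = 0.9367. Weighted = (8/42)*0.5436 + (34/42)*0.9367 = 0.8618. IG = 0.9934 - 0.8618 = 0.1316, which rounds to 0.132.

0.132


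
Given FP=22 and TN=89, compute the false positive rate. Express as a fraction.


FPR = FP / (FP + TN) = 22 / 111 = 22/111.

22/111


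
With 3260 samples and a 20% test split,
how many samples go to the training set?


Test set = 3260 * 20% = 652. Training set = 3260 - 652 = 2608.

2608


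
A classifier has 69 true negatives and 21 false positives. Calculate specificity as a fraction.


Specificity = TN / (TN + FP) = 69 / 90 = 23/30.

23/30


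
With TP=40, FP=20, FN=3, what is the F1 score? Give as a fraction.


Precision = 40/60 = 2/3. Recall = 40/43 = 40/43. F1 = 2*P*R/(P+R) = 80/103.

80/103


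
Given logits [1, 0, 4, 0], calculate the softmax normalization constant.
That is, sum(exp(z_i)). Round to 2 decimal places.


Denom = e^1=2.7183 + e^0=1.0000 + e^4=54.5982 + e^0=1.0000. Sum = 59.3165, which rounds to 59.32.

59.32


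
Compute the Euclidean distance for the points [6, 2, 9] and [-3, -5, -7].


d = sqrt(sum of squared differences). (6--3)^2=81, (2--5)^2=49, (9--7)^2=256. Sum = 386.

sqrt(386)


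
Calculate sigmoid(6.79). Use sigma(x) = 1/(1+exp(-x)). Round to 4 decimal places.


sigma(6.79) = 1/(1+e^(-6.79)) = 1/(1+0.001125) = 1/1.001125 = 0.9989.

0.9989


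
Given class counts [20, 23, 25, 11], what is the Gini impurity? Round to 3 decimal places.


Total = 79. Proportions: 20/79, 23/79, 25/79, 11/79. sum(p_i^2) = 0.2684. Gini = 1 - 0.2684 = 0.7316, which rounds to 0.732.

0.732


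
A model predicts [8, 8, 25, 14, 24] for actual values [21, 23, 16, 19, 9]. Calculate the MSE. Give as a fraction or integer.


MSE = (1/5) * ((21-8)^2=169 + (23-8)^2=225 + (16-25)^2=81 + (19-14)^2=25 + (9-24)^2=225). Sum = 725. MSE = 145.

145


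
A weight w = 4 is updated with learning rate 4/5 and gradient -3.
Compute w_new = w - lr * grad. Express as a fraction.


w_new = 4 - 4/5 * -3 = 4 - -12/5 = 32/5.

32/5


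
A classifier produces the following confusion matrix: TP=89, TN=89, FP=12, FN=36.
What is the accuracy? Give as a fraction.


Accuracy = (TP + TN) / (TP + TN + FP + FN) = (89 + 89) / 226 = 89/113.

89/113


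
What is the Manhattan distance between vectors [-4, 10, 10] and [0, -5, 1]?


d = sum of absolute differences: |-4-0|=4 + |10--5|=15 + |10-1|=9 = 28.

28


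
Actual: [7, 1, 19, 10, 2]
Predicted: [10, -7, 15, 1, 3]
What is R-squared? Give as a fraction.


Mean(y) = 39/5. SS_res = 171. SS_tot = 1054/5. R^2 = 1 - 171/(1054/5) = 199/1054.

199/1054


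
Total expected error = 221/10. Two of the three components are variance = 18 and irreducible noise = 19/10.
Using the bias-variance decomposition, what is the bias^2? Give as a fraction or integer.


Total error = bias^2 + variance + irreducible noise. So bias^2 = 221/10 - 18 - 19/10 = 11/5.

11/5


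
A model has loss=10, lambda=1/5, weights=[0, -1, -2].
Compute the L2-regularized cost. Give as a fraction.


L2 sq norm = sum(w^2) = 5. J = 10 + 1/5 * 5 = 11.

11


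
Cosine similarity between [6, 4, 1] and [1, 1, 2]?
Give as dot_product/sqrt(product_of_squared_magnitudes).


dot = 12. |a|^2 = 53, |b|^2 = 6. cos = 12/sqrt(318).

12/sqrt(318)


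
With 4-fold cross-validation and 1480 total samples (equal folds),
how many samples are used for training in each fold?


Each validation fold has 1480/4 = 370 samples. Training set = 1480 - 370 = 1110.

1110


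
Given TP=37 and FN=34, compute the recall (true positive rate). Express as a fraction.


Recall = TP / (TP + FN) = 37 / 71 = 37/71.

37/71


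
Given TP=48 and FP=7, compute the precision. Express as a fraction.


Precision = TP / (TP + FP) = 48 / 55 = 48/55.

48/55


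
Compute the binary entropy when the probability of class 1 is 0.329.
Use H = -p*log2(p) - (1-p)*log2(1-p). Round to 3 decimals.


H = -0.329*log2(0.329) - 0.671*log2(0.671) = 0.914.

0.914


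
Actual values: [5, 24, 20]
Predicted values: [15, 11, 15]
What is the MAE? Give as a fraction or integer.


MAE = (1/3) * (|5-15|=10 + |24-11|=13 + |20-15|=5). Sum = 28. MAE = 28/3.

28/3


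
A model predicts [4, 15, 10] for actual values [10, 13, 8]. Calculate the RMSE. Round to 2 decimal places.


MSE = 14.6667. RMSE = sqrt(14.6667) = 3.83.

3.83


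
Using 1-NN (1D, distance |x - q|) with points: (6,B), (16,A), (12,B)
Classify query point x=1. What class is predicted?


Distances: |6-1|=5, |16-1|=15, |12-1|=11. 1 nearest: (6,B). Counts: {'B': 1}. Majority class: B.

B


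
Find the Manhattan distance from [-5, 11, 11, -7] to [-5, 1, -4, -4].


d = sum of absolute differences: |-5--5|=0 + |11-1|=10 + |11--4|=15 + |-7--4|=3 = 28.

28


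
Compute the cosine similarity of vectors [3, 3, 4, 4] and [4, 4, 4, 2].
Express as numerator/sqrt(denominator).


dot = 48. |a|^2 = 50, |b|^2 = 52. cos = 48/sqrt(2600).

48/sqrt(2600)


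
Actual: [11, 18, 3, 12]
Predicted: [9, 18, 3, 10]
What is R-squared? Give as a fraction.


Mean(y) = 11. SS_res = 8. SS_tot = 114. R^2 = 1 - 8/(114) = 53/57.

53/57


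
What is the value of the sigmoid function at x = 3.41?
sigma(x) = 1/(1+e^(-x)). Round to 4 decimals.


sigma(3.41) = 1/(1+e^(-3.41)) = 1/(1+0.033041) = 1/1.033041 = 0.9680.

0.9680


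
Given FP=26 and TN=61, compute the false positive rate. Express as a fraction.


FPR = FP / (FP + TN) = 26 / 87 = 26/87.

26/87


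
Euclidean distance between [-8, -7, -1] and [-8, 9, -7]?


d = sqrt(sum of squared differences). (-8--8)^2=0, (-7-9)^2=256, (-1--7)^2=36. Sum = 292.

sqrt(292)


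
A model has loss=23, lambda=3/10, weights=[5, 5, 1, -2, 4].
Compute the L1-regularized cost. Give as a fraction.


L1 norm = sum(|w|) = 17. J = 23 + 3/10 * 17 = 281/10.

281/10


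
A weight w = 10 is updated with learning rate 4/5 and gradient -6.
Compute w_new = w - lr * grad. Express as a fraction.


w_new = 10 - 4/5 * -6 = 10 - -24/5 = 74/5.

74/5


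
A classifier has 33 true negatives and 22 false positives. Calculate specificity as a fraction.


Specificity = TN / (TN + FP) = 33 / 55 = 3/5.

3/5


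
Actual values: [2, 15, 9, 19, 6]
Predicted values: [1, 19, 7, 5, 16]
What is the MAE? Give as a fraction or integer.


MAE = (1/5) * (|2-1|=1 + |15-19|=4 + |9-7|=2 + |19-5|=14 + |6-16|=10). Sum = 31. MAE = 31/5.

31/5


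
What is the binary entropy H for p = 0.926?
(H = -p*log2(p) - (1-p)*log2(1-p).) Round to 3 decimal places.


H = -0.926*log2(0.926) - 0.074*log2(0.074) = 0.381.

0.381


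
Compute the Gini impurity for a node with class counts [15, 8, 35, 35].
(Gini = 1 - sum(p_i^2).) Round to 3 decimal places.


Total = 93. Proportions: 15/93, 8/93, 35/93, 35/93. sum(p_i^2) = 0.3167. Gini = 1 - 0.3167 = 0.6833, which rounds to 0.683.

0.683


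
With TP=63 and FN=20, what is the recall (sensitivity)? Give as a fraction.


Recall = TP / (TP + FN) = 63 / 83 = 63/83.

63/83


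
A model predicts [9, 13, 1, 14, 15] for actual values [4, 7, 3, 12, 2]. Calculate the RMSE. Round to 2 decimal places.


MSE = 47.6000. RMSE = sqrt(47.6000) = 6.90.

6.90


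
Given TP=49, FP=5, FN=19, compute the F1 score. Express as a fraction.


Precision = 49/54 = 49/54. Recall = 49/68 = 49/68. F1 = 2*P*R/(P+R) = 49/61.

49/61


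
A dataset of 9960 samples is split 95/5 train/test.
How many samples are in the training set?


Test set = 9960 * 5% = 498. Training set = 9960 - 498 = 9462.

9462


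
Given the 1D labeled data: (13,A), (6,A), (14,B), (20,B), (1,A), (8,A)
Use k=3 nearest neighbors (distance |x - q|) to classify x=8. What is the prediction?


Distances: |13-8|=5, |6-8|=2, |14-8|=6, |20-8|=12, |1-8|=7, |8-8|=0. 3 nearest: (8,A), (6,A), (13,A). Counts: {'A': 3}. Majority class: A.

A


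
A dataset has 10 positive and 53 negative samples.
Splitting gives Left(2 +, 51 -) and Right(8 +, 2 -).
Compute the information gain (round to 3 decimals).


H(parent) = 0.6313. H(left) = 0.2318, H(right) = 0.7219. Weighted = (53/63)*0.2318 + (10/63)*0.7219 = 0.3096. IG = 0.6313 - 0.3096 = 0.3217, which rounds to 0.322.

0.322


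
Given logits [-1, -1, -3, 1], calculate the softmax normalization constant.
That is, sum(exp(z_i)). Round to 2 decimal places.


Denom = e^-1=0.3679 + e^-1=0.3679 + e^-3=0.0498 + e^1=2.7183. Sum = 3.5039, which rounds to 3.50.

3.50


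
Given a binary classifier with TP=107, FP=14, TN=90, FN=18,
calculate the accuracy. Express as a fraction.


Accuracy = (TP + TN) / (TP + TN + FP + FN) = (107 + 90) / 229 = 197/229.

197/229


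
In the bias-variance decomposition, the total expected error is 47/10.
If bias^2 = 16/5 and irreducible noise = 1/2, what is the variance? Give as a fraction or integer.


Total error = bias^2 + variance + irreducible noise. So variance = 47/10 - 16/5 - 1/2 = 1.

1


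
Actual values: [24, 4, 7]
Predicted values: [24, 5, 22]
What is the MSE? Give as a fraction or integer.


MSE = (1/3) * ((24-24)^2=0 + (4-5)^2=1 + (7-22)^2=225). Sum = 226. MSE = 226/3.

226/3


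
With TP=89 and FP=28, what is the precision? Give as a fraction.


Precision = TP / (TP + FP) = 89 / 117 = 89/117.

89/117


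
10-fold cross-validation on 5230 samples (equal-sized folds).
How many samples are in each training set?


Each validation fold has 5230/10 = 523 samples. Training set = 5230 - 523 = 4707.

4707


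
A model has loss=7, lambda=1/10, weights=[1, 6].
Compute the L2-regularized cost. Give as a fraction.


L2 sq norm = sum(w^2) = 37. J = 7 + 1/10 * 37 = 107/10.

107/10


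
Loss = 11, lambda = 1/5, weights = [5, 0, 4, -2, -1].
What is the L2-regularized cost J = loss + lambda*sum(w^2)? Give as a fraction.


L2 sq norm = sum(w^2) = 46. J = 11 + 1/5 * 46 = 101/5.

101/5


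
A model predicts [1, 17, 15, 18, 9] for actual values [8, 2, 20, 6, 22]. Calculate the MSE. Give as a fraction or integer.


MSE = (1/5) * ((8-1)^2=49 + (2-17)^2=225 + (20-15)^2=25 + (6-18)^2=144 + (22-9)^2=169). Sum = 612. MSE = 612/5.

612/5


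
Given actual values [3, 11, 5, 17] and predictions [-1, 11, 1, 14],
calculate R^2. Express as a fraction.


Mean(y) = 9. SS_res = 41. SS_tot = 120. R^2 = 1 - 41/(120) = 79/120.

79/120


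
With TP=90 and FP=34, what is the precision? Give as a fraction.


Precision = TP / (TP + FP) = 90 / 124 = 45/62.

45/62


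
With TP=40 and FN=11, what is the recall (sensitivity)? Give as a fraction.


Recall = TP / (TP + FN) = 40 / 51 = 40/51.

40/51


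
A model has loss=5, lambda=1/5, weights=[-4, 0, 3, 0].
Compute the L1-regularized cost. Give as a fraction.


L1 norm = sum(|w|) = 7. J = 5 + 1/5 * 7 = 32/5.

32/5


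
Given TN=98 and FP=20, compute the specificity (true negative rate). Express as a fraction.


Specificity = TN / (TN + FP) = 98 / 118 = 49/59.

49/59


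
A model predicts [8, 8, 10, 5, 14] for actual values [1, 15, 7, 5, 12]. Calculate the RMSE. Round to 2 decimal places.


MSE = 22.2000. RMSE = sqrt(22.2000) = 4.71.

4.71


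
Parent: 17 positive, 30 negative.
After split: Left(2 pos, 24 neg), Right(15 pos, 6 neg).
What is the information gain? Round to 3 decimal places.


H(parent) = 0.9441. H(left) = 0.3912, H(right) = 0.8631. Weighted = (26/47)*0.3912 + (21/47)*0.8631 = 0.6020. IG = 0.9441 - 0.6020 = 0.3421, which rounds to 0.342.

0.342


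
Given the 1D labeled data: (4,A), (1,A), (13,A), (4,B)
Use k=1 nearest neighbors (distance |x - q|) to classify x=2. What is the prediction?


Distances: |4-2|=2, |1-2|=1, |13-2|=11, |4-2|=2. 1 nearest: (1,A). Counts: {'A': 1}. Majority class: A.

A


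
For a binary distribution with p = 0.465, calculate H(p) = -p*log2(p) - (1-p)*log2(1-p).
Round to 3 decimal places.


H = -0.465*log2(0.465) - 0.535*log2(0.535) = 0.996.

0.996


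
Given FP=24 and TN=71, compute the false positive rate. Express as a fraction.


FPR = FP / (FP + TN) = 24 / 95 = 24/95.

24/95


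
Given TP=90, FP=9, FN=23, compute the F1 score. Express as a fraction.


Precision = 90/99 = 10/11. Recall = 90/113 = 90/113. F1 = 2*P*R/(P+R) = 45/53.

45/53


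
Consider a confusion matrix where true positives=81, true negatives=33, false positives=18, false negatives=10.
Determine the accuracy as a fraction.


Accuracy = (TP + TN) / (TP + TN + FP + FN) = (81 + 33) / 142 = 57/71.

57/71


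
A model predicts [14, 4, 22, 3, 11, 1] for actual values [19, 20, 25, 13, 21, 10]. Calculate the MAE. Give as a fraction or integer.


MAE = (1/6) * (|19-14|=5 + |20-4|=16 + |25-22|=3 + |13-3|=10 + |21-11|=10 + |10-1|=9). Sum = 53. MAE = 53/6.

53/6


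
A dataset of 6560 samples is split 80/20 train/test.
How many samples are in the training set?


Test set = 6560 * 20% = 1312. Training set = 6560 - 1312 = 5248.

5248


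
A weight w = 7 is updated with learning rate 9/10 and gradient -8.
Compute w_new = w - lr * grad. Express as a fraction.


w_new = 7 - 9/10 * -8 = 7 - -36/5 = 71/5.

71/5


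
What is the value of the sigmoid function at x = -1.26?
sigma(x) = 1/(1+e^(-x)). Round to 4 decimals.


sigma(-1.26) = 1/(1+e^(1.26)) = 1/(1+3.525421) = 1/4.525421 = 0.2210.

0.2210


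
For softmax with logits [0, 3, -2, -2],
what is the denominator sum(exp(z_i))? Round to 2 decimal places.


Denom = e^0=1.0000 + e^3=20.0855 + e^-2=0.1353 + e^-2=0.1353. Sum = 21.3561, which rounds to 21.36.

21.36


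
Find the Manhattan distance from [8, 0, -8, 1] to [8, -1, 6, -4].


d = sum of absolute differences: |8-8|=0 + |0--1|=1 + |-8-6|=14 + |1--4|=5 = 20.

20


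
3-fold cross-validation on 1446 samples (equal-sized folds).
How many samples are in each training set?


Each validation fold has 1446/3 = 482 samples. Training set = 1446 - 482 = 964.

964


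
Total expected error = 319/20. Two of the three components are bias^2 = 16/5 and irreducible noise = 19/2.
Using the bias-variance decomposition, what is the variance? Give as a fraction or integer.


Total error = bias^2 + variance + irreducible noise. So variance = 319/20 - 16/5 - 19/2 = 13/4.

13/4


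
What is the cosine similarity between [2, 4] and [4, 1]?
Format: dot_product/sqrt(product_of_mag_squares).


dot = 12. |a|^2 = 20, |b|^2 = 17. cos = 12/sqrt(340).

12/sqrt(340)


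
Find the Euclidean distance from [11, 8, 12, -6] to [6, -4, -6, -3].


d = sqrt(sum of squared differences). (11-6)^2=25, (8--4)^2=144, (12--6)^2=324, (-6--3)^2=9. Sum = 502.

sqrt(502)


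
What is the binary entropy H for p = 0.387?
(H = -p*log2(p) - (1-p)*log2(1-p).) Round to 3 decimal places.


H = -0.387*log2(0.387) - 0.613*log2(0.613) = 0.963.

0.963


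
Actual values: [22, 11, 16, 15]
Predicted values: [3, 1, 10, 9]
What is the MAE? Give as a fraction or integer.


MAE = (1/4) * (|22-3|=19 + |11-1|=10 + |16-10|=6 + |15-9|=6). Sum = 41. MAE = 41/4.

41/4


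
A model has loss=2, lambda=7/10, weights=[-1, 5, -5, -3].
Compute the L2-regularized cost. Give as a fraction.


L2 sq norm = sum(w^2) = 60. J = 2 + 7/10 * 60 = 44.

44


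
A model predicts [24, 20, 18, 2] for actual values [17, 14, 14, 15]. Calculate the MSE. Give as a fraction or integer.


MSE = (1/4) * ((17-24)^2=49 + (14-20)^2=36 + (14-18)^2=16 + (15-2)^2=169). Sum = 270. MSE = 135/2.

135/2


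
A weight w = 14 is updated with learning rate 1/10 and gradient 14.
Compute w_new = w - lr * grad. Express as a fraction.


w_new = 14 - 1/10 * 14 = 14 - 7/5 = 63/5.

63/5


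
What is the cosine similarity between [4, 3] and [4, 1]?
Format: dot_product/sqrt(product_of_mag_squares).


dot = 19. |a|^2 = 25, |b|^2 = 17. cos = 19/sqrt(425).

19/sqrt(425)


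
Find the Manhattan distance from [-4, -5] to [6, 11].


d = sum of absolute differences: |-4-6|=10 + |-5-11|=16 = 26.

26


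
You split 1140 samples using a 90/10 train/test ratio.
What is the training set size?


Test set = 1140 * 10% = 114. Training set = 1140 - 114 = 1026.

1026


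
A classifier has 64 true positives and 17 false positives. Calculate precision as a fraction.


Precision = TP / (TP + FP) = 64 / 81 = 64/81.

64/81


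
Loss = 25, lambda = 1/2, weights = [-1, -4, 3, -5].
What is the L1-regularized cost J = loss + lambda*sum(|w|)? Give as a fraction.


L1 norm = sum(|w|) = 13. J = 25 + 1/2 * 13 = 63/2.

63/2


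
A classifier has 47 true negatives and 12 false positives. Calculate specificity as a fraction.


Specificity = TN / (TN + FP) = 47 / 59 = 47/59.

47/59


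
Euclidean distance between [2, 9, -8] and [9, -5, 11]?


d = sqrt(sum of squared differences). (2-9)^2=49, (9--5)^2=196, (-8-11)^2=361. Sum = 606.

sqrt(606)


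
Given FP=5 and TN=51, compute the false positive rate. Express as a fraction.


FPR = FP / (FP + TN) = 5 / 56 = 5/56.

5/56


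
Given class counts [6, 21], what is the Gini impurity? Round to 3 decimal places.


Total = 27. Proportions: 6/27, 21/27. sum(p_i^2) = 0.6543. Gini = 1 - 0.6543 = 0.3457, which rounds to 0.346.

0.346


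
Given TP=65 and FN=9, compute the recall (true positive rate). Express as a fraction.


Recall = TP / (TP + FN) = 65 / 74 = 65/74.

65/74


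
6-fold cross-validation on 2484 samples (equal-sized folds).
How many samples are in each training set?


Each validation fold has 2484/6 = 414 samples. Training set = 2484 - 414 = 2070.

2070


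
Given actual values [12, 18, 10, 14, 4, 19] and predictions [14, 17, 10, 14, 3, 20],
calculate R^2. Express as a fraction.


Mean(y) = 77/6. SS_res = 7. SS_tot = 917/6. R^2 = 1 - 7/(917/6) = 125/131.

125/131


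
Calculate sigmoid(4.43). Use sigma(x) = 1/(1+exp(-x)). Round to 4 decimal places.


sigma(4.43) = 1/(1+e^(-4.43)) = 1/(1+0.011914) = 1/1.011914 = 0.9882.

0.9882


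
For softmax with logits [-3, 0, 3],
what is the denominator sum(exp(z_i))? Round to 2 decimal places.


Denom = e^-3=0.0498 + e^0=1.0000 + e^3=20.0855. Sum = 21.1353, which rounds to 21.14.

21.14


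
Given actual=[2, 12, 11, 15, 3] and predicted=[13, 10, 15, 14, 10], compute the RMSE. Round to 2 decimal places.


MSE = 38.2000. RMSE = sqrt(38.2000) = 6.18.

6.18


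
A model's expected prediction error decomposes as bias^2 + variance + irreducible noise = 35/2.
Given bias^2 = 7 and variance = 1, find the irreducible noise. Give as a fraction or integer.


Total error = bias^2 + variance + irreducible noise. So irreducible noise = 35/2 - 7 - 1 = 19/2.

19/2


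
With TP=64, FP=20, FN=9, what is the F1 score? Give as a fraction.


Precision = 64/84 = 16/21. Recall = 64/73 = 64/73. F1 = 2*P*R/(P+R) = 128/157.

128/157


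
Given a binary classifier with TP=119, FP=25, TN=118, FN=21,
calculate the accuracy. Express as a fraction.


Accuracy = (TP + TN) / (TP + TN + FP + FN) = (119 + 118) / 283 = 237/283.

237/283


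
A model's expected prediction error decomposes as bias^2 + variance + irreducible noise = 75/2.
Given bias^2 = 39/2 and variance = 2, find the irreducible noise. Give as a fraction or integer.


Total error = bias^2 + variance + irreducible noise. So irreducible noise = 75/2 - 39/2 - 2 = 16.

16


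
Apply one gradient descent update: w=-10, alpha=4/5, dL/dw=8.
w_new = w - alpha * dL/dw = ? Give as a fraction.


w_new = -10 - 4/5 * 8 = -10 - 32/5 = -82/5.

-82/5


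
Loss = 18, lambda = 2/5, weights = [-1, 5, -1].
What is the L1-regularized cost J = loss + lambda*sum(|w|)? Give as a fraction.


L1 norm = sum(|w|) = 7. J = 18 + 2/5 * 7 = 104/5.

104/5


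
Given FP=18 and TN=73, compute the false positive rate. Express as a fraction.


FPR = FP / (FP + TN) = 18 / 91 = 18/91.

18/91


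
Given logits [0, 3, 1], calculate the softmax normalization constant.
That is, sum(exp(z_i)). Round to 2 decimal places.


Denom = e^0=1.0000 + e^3=20.0855 + e^1=2.7183. Sum = 23.8038, which rounds to 23.80.

23.80


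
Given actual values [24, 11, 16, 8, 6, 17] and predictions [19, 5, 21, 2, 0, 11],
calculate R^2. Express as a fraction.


Mean(y) = 41/3. SS_res = 194. SS_tot = 664/3. R^2 = 1 - 194/(664/3) = 41/332.

41/332


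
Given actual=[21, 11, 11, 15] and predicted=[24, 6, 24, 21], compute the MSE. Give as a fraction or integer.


MSE = (1/4) * ((21-24)^2=9 + (11-6)^2=25 + (11-24)^2=169 + (15-21)^2=36). Sum = 239. MSE = 239/4.

239/4


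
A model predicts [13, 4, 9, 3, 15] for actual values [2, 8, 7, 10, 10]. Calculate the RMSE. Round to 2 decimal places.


MSE = 43.0000. RMSE = sqrt(43.0000) = 6.56.

6.56


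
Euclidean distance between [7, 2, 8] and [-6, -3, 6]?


d = sqrt(sum of squared differences). (7--6)^2=169, (2--3)^2=25, (8-6)^2=4. Sum = 198.

sqrt(198)


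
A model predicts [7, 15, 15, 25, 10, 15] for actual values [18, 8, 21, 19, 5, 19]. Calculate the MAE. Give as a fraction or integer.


MAE = (1/6) * (|18-7|=11 + |8-15|=7 + |21-15|=6 + |19-25|=6 + |5-10|=5 + |19-15|=4). Sum = 39. MAE = 13/2.

13/2


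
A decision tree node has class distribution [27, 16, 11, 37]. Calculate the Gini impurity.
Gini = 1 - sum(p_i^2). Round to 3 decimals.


Total = 91. Proportions: 27/91, 16/91, 11/91, 37/91. sum(p_i^2) = 0.2989. Gini = 1 - 0.2989 = 0.7011, which rounds to 0.701.

0.701


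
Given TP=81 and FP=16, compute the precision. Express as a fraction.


Precision = TP / (TP + FP) = 81 / 97 = 81/97.

81/97


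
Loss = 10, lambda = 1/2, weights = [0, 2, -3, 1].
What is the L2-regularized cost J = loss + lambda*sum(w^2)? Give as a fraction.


L2 sq norm = sum(w^2) = 14. J = 10 + 1/2 * 14 = 17.

17


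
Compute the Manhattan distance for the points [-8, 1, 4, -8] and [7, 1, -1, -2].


d = sum of absolute differences: |-8-7|=15 + |1-1|=0 + |4--1|=5 + |-8--2|=6 = 26.

26


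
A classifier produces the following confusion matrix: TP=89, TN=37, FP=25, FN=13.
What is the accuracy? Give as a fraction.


Accuracy = (TP + TN) / (TP + TN + FP + FN) = (89 + 37) / 164 = 63/82.

63/82


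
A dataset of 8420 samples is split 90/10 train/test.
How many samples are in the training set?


Test set = 8420 * 10% = 842. Training set = 8420 - 842 = 7578.

7578


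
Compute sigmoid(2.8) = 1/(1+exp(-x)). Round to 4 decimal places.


sigma(2.8) = 1/(1+e^(-2.8)) = 1/(1+0.060810) = 1/1.060810 = 0.9427.

0.9427


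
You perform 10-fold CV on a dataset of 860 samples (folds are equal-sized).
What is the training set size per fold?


Each validation fold has 860/10 = 86 samples. Training set = 860 - 86 = 774.

774


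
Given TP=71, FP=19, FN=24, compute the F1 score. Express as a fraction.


Precision = 71/90 = 71/90. Recall = 71/95 = 71/95. F1 = 2*P*R/(P+R) = 142/185.

142/185


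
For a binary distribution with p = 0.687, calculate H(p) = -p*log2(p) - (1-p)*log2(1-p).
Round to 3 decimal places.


H = -0.687*log2(0.687) - 0.313*log2(0.313) = 0.897.

0.897


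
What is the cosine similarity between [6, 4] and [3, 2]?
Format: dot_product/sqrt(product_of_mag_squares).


dot = 26. |a|^2 = 52, |b|^2 = 13. cos = 26/sqrt(676).

26/sqrt(676)


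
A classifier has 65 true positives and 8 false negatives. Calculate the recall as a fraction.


Recall = TP / (TP + FN) = 65 / 73 = 65/73.

65/73


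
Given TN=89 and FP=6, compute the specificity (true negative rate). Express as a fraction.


Specificity = TN / (TN + FP) = 89 / 95 = 89/95.

89/95


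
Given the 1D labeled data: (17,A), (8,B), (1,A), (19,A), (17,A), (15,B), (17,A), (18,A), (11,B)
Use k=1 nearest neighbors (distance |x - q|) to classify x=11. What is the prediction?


Distances: |17-11|=6, |8-11|=3, |1-11|=10, |19-11|=8, |17-11|=6, |15-11|=4, |17-11|=6, |18-11|=7, |11-11|=0. 1 nearest: (11,B). Counts: {'B': 1}. Majority class: B.

B


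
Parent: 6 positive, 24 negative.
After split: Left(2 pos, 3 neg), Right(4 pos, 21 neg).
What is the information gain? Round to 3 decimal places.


H(parent) = 0.7219. H(left) = 0.9710, H(right) = 0.6343. Weighted = (5/30)*0.9710 + (25/30)*0.6343 = 0.6904. IG = 0.7219 - 0.6904 = 0.0315, which rounds to 0.032.

0.032


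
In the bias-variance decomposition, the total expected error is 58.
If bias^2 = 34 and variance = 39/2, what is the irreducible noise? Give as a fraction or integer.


Total error = bias^2 + variance + irreducible noise. So irreducible noise = 58 - 34 - 39/2 = 9/2.

9/2


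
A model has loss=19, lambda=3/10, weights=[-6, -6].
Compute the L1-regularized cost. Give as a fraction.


L1 norm = sum(|w|) = 12. J = 19 + 3/10 * 12 = 113/5.

113/5


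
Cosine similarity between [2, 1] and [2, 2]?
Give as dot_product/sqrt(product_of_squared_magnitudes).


dot = 6. |a|^2 = 5, |b|^2 = 8. cos = 6/sqrt(40).

6/sqrt(40)


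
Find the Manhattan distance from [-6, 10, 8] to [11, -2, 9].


d = sum of absolute differences: |-6-11|=17 + |10--2|=12 + |8-9|=1 = 30.

30


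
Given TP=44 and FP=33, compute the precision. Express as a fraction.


Precision = TP / (TP + FP) = 44 / 77 = 4/7.

4/7


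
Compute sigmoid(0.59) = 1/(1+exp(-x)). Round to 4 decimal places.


sigma(0.59) = 1/(1+e^(-0.59)) = 1/(1+0.554327) = 1/1.554327 = 0.6434.

0.6434


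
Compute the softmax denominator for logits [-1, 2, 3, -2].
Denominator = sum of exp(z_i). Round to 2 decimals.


Denom = e^-1=0.3679 + e^2=7.3891 + e^3=20.0855 + e^-2=0.1353. Sum = 27.9778, which rounds to 27.98.

27.98


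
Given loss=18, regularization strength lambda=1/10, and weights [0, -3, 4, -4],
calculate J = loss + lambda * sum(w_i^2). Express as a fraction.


L2 sq norm = sum(w^2) = 41. J = 18 + 1/10 * 41 = 221/10.

221/10


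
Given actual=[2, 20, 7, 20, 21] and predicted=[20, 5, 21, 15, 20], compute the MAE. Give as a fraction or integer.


MAE = (1/5) * (|2-20|=18 + |20-5|=15 + |7-21|=14 + |20-15|=5 + |21-20|=1). Sum = 53. MAE = 53/5.

53/5


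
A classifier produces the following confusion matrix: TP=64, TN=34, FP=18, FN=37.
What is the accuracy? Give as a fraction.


Accuracy = (TP + TN) / (TP + TN + FP + FN) = (64 + 34) / 153 = 98/153.

98/153


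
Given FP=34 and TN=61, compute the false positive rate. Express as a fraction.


FPR = FP / (FP + TN) = 34 / 95 = 34/95.

34/95


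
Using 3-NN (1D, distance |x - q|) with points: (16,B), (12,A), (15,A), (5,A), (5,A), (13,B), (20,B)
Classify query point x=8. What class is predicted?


Distances: |16-8|=8, |12-8|=4, |15-8|=7, |5-8|=3, |5-8|=3, |13-8|=5, |20-8|=12. 3 nearest: (5,A), (5,A), (12,A). Counts: {'A': 3}. Majority class: A.

A


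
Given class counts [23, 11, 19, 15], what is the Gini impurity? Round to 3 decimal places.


Total = 68. Proportions: 23/68, 11/68, 19/68, 15/68. sum(p_i^2) = 0.2673. Gini = 1 - 0.2673 = 0.7327, which rounds to 0.733.

0.733


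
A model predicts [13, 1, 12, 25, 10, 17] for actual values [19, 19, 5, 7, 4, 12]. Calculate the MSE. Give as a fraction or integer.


MSE = (1/6) * ((19-13)^2=36 + (19-1)^2=324 + (5-12)^2=49 + (7-25)^2=324 + (4-10)^2=36 + (12-17)^2=25). Sum = 794. MSE = 397/3.

397/3


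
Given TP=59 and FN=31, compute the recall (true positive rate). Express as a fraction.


Recall = TP / (TP + FN) = 59 / 90 = 59/90.

59/90


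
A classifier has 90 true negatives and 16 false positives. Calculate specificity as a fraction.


Specificity = TN / (TN + FP) = 90 / 106 = 45/53.

45/53


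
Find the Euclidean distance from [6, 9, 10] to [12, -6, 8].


d = sqrt(sum of squared differences). (6-12)^2=36, (9--6)^2=225, (10-8)^2=4. Sum = 265.

sqrt(265)


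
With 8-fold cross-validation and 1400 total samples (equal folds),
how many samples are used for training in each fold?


Each validation fold has 1400/8 = 175 samples. Training set = 1400 - 175 = 1225.

1225


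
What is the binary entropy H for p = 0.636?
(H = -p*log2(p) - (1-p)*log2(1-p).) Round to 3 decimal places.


H = -0.636*log2(0.636) - 0.364*log2(0.364) = 0.946.

0.946


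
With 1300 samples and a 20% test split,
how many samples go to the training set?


Test set = 1300 * 20% = 260. Training set = 1300 - 260 = 1040.

1040


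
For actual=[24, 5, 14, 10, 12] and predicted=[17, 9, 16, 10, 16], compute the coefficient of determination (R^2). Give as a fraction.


Mean(y) = 13. SS_res = 85. SS_tot = 196. R^2 = 1 - 85/(196) = 111/196.

111/196


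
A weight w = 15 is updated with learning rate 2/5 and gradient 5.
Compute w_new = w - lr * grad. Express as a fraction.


w_new = 15 - 2/5 * 5 = 15 - 2 = 13.

13


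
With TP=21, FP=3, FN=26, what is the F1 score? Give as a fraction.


Precision = 21/24 = 7/8. Recall = 21/47 = 21/47. F1 = 2*P*R/(P+R) = 42/71.

42/71


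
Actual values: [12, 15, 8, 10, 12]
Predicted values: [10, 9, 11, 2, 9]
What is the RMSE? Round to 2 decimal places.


MSE = 24.4000. RMSE = sqrt(24.4000) = 4.94.

4.94


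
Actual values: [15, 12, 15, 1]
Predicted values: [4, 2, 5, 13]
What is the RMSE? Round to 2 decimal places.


MSE = 116.2500. RMSE = sqrt(116.2500) = 10.78.

10.78


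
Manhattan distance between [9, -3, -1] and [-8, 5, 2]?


d = sum of absolute differences: |9--8|=17 + |-3-5|=8 + |-1-2|=3 = 28.

28


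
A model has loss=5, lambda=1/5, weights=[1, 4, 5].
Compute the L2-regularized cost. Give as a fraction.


L2 sq norm = sum(w^2) = 42. J = 5 + 1/5 * 42 = 67/5.

67/5


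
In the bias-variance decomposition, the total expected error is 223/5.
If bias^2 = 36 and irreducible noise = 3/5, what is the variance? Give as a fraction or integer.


Total error = bias^2 + variance + irreducible noise. So variance = 223/5 - 36 - 3/5 = 8.

8


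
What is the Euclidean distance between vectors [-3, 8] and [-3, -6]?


d = sqrt(sum of squared differences). (-3--3)^2=0, (8--6)^2=196. Sum = 196.

14


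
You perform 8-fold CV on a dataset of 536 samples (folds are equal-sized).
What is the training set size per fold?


Each validation fold has 536/8 = 67 samples. Training set = 536 - 67 = 469.

469


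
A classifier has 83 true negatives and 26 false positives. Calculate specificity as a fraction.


Specificity = TN / (TN + FP) = 83 / 109 = 83/109.

83/109


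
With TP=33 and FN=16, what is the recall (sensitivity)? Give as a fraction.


Recall = TP / (TP + FN) = 33 / 49 = 33/49.

33/49


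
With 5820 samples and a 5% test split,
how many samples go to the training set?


Test set = 5820 * 5% = 291. Training set = 5820 - 291 = 5529.

5529


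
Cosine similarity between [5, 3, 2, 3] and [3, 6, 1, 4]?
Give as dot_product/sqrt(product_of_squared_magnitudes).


dot = 47. |a|^2 = 47, |b|^2 = 62. cos = 47/sqrt(2914).

47/sqrt(2914)


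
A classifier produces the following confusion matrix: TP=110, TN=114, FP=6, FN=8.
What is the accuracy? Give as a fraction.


Accuracy = (TP + TN) / (TP + TN + FP + FN) = (110 + 114) / 238 = 16/17.

16/17


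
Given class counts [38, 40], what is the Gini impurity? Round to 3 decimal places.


Total = 78. Proportions: 38/78, 40/78. sum(p_i^2) = 0.5003. Gini = 1 - 0.5003 = 0.4997, which rounds to 0.500.

0.500


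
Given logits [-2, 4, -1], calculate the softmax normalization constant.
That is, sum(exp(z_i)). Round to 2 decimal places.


Denom = e^-2=0.1353 + e^4=54.5982 + e^-1=0.3679. Sum = 55.1014, which rounds to 55.10.

55.10


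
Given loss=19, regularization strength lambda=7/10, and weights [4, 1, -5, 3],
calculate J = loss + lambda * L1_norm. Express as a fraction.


L1 norm = sum(|w|) = 13. J = 19 + 7/10 * 13 = 281/10.

281/10


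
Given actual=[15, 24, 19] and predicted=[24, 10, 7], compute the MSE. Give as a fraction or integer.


MSE = (1/3) * ((15-24)^2=81 + (24-10)^2=196 + (19-7)^2=144). Sum = 421. MSE = 421/3.

421/3


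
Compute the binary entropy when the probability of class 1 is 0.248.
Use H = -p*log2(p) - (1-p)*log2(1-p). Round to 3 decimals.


H = -0.248*log2(0.248) - 0.752*log2(0.752) = 0.808.

0.808


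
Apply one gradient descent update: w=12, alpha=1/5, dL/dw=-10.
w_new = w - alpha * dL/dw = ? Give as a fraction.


w_new = 12 - 1/5 * -10 = 12 - -2 = 14.

14


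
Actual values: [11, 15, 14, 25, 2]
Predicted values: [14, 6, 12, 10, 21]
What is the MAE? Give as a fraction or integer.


MAE = (1/5) * (|11-14|=3 + |15-6|=9 + |14-12|=2 + |25-10|=15 + |2-21|=19). Sum = 48. MAE = 48/5.

48/5


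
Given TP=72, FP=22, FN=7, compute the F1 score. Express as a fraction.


Precision = 72/94 = 36/47. Recall = 72/79 = 72/79. F1 = 2*P*R/(P+R) = 144/173.

144/173


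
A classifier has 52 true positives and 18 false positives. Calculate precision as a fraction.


Precision = TP / (TP + FP) = 52 / 70 = 26/35.

26/35


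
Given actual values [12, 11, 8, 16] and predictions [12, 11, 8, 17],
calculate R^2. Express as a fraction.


Mean(y) = 47/4. SS_res = 1. SS_tot = 131/4. R^2 = 1 - 1/(131/4) = 127/131.

127/131


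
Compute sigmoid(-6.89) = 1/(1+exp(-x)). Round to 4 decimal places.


sigma(-6.89) = 1/(1+e^(6.89)) = 1/(1+982.401417) = 1/983.401417 = 0.0010.

0.0010


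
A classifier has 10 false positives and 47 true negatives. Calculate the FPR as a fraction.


FPR = FP / (FP + TN) = 10 / 57 = 10/57.

10/57


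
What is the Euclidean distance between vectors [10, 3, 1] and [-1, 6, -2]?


d = sqrt(sum of squared differences). (10--1)^2=121, (3-6)^2=9, (1--2)^2=9. Sum = 139.

sqrt(139)


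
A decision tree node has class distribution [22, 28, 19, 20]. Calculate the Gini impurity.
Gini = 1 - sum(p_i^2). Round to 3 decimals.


Total = 89. Proportions: 22/89, 28/89, 19/89, 20/89. sum(p_i^2) = 0.2562. Gini = 1 - 0.2562 = 0.7438, which rounds to 0.744.

0.744


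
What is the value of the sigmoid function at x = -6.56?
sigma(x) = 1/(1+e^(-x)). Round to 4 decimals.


sigma(-6.56) = 1/(1+e^(6.56)) = 1/(1+706.271695) = 1/707.271695 = 0.0014.

0.0014


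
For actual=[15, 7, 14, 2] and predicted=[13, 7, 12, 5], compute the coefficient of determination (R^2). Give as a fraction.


Mean(y) = 19/2. SS_res = 17. SS_tot = 113. R^2 = 1 - 17/(113) = 96/113.

96/113


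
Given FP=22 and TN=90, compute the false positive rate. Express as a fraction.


FPR = FP / (FP + TN) = 22 / 112 = 11/56.

11/56


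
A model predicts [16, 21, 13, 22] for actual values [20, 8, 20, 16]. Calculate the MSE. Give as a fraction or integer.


MSE = (1/4) * ((20-16)^2=16 + (8-21)^2=169 + (20-13)^2=49 + (16-22)^2=36). Sum = 270. MSE = 135/2.

135/2


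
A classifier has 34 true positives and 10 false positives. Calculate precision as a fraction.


Precision = TP / (TP + FP) = 34 / 44 = 17/22.

17/22


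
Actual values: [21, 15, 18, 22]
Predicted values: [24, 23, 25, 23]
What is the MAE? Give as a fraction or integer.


MAE = (1/4) * (|21-24|=3 + |15-23|=8 + |18-25|=7 + |22-23|=1). Sum = 19. MAE = 19/4.

19/4


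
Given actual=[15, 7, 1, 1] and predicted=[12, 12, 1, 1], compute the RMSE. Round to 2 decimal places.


MSE = 8.5000. RMSE = sqrt(8.5000) = 2.92.

2.92


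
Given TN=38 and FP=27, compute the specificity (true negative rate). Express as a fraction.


Specificity = TN / (TN + FP) = 38 / 65 = 38/65.

38/65
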